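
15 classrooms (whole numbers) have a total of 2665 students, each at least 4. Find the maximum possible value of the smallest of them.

If every one of the 15 were at least 178, the total would be at least 15 × 178 = 2670 > 2665.
Equality holds with 5 values of 177 and 10 values of 178.

177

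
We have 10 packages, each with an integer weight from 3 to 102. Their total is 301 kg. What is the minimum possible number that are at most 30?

Each value above 30 is at least 31, contributing at least 31 − 3 = 28 above the floor 3.
The sum exceeds the floor total 30 by 271, so at most ⌊271/28⌋ = 9 exceed 30, and at least 1 are ≤ 30.
Exactly 1 works: 1 value at 3 and 9 at 31 total 282; raise one of the low values by 19 (still ≤ 30) to hit 301.

1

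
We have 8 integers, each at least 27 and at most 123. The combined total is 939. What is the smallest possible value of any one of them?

To make one integer as small as possible, make the other 7 as large as possible.
The other 7 contribute at most 7 × 123 = 861, leaving at least 939 − 861 = 78.
Since 78 ≥ 27, this is achievable: one at 78 and 7 at 123.

78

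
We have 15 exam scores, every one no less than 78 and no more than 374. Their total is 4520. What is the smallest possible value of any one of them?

To make one score as small as possible, make the other 14 as large as possible.
The other 14 can take up 14 × 374 = 5236 ≥ 4520 − 78, so one score can sit at its floor of 78.
Achievable: one at 78 and the other 14 totalling 4442, which fits since 14 × 78 ≤ 4442 ≤ 14 × 374.

78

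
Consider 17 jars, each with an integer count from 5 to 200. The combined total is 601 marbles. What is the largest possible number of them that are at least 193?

Suppose k of them are at least 193. Those contribute at least 193 each and the other 17 − k at least 5 each.
So the total is at least 193k + 5(17 − k) = 85 + 188k. This must be ≤ 601, giving k ≤ 2.
k = 2 is achieved by 2 values at 193 and 15 at 5, total 461; add 140 to one value (staying below 193) to reach 601.

2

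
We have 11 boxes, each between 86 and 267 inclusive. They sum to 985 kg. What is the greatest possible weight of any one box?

125

To make one box as large as possible, make the other 10 as small as possible.
The other 10 contribute at least 10 × 86 = 860, leaving at most 985 − 860 = 125.
Since 125 ≤ 267, this is achievable: one at 125 and 10 at 86.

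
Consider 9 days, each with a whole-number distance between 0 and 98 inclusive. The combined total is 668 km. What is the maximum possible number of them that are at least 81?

Suppose k of them are at least 81. Those contribute at least 81 each and the other 9 − k at least 0 each.
So the total is at least 81k + 0(9 − k) = 0 + 81k. This must be ≤ 668, giving k ≤ 8.
k = 8 is achieved by 8 values at 81 and 1 at 0, total 648; add 20 to one value (staying below 81) to reach 668.

8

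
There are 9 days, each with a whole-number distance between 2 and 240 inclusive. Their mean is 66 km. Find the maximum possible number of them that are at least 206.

2

The total is 9 × 66 = 594.
Suppose k of them are at least 206. Those contribute at least 206 each and the other 9 − k at least 2 each.
So the total is at least 206k + 2(9 − k) = 18 + 204k. This must be ≤ 594, giving k ≤ 2.
k = 2 is achieved by 2 values at 206 and 7 at 2, total 426; add 168 to one value (staying below 206) to reach 594.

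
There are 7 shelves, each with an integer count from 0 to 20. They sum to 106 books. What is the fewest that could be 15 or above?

Each value short of 15 is at most 14, costing at least 20 − 14 = 6 against the maximum total of 140.
We can afford to lose at most 140 − 106 = 34, so at most ⌊34/6⌋ = 5 fall short, and at least 2 are ≥ 15.
Exactly 2 works: 2 values at 20 and 5 at 14 total 110; lower one of the high values by 4 (still ≥ 15) to hit 106.

2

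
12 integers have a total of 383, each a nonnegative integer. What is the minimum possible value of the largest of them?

Some value must be at least ⌈383/12⌉ = 32, since 12 × 31 = 372 < 383.
Taking 1 copy of 31 and 11 copies of 32 gives exactly 383, so 32 is attained.

32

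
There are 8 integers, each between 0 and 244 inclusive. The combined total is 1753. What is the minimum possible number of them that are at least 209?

Suppose at most 8 − j of them reach 209; then j values are ≤ 208 and the rest ≤ 244.
The total is then ≤ 208·j + 244·(8 − j) = 1952 − 36j. For this to be ≥ 1753 we need j ≤ 5, so at least 8 − 5 = 3 must reach 209.
Exactly 3 works: 3 values at 244 and 5 at 208 total 1772; lower one of the high values by 19 (still ≥ 209) to hit 1753.

3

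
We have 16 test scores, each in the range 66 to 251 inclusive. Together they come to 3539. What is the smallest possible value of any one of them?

Minimizing one value means maximizing the remaining 15.
The other 15 can take up 15 × 251 = 3765 ≥ 3539 − 66, so one score can sit at its floor of 66.
Achievable: one at 66 and the other 15 totalling 3473, which fits since 15 × 66 ≤ 3473 ≤ 15 × 251.

66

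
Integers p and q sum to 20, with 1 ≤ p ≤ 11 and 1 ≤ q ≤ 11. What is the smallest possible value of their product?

99

Since p + q is fixed, pushing one of them to its bound minimizes the product.
The extreme feasible split is p = 9, q = 11, giving pq = 99.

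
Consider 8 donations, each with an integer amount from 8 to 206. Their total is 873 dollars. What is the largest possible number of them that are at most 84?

Suppose k of them are at most 84. Those contribute at most 84 each and the rest at most 206 each.
So the total is at most 84k + 206(8 − k) = 1648 − 122k. This must still be ≥ 873, so k ≤ 6.
k = 6 is achieved by 6 values at 84 and 2 at 206, total 916; lower one of the 206's by 43 (still > 84) to reach 873.

6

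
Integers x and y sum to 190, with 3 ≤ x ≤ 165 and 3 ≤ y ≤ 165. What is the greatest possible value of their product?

9025

xy = x(190 − x) is maximized when x is as near 190/2 as the bounds allow.
Taking x = 95 and y = 95 (both in [3, 165]) gives xy = 9025.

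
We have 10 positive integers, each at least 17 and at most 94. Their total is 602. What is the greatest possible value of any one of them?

Maximizing one value means minimizing the remaining 9.
The other 9 contribute at least 9 × 17 = 153, leaving at most 602 − 153 = 449.
But each integer is capped at 94, so the maximum is 94.
Achievable: one at 94 and the other 9 totalling 508, which fits since 9 × 17 ≤ 508 ≤ 9 × 94.

94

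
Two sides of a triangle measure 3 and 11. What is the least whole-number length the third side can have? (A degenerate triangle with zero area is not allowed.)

The third side must exceed |3 − 11| = 8.
The smallest integer above 8 is 9.

9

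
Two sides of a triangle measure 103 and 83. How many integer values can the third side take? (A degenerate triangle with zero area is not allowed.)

The triangle inequality gives |103 − 83| < c < 103 + 83, i.e. 20 < c < 186.
So c can be any integer from 21 to 185: 165 values.

165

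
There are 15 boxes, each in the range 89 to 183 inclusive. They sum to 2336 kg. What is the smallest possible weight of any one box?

89

Minimizing one value means maximizing the remaining 14.
The other 14 can take up 14 × 183 = 2562 ≥ 2336 − 89, so one box can sit at its floor of 89.
Achievable: one at 89 and the other 14 totalling 2247, which fits since 14 × 89 ≤ 2247 ≤ 14 × 183.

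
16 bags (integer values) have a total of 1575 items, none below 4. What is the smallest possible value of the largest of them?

99

Some value must be at least ⌈1575/16⌉ = 99, since 16 × 98 = 1568 < 1575.
Achievable: 7 of them at 99 and 9 at 98 total 1575.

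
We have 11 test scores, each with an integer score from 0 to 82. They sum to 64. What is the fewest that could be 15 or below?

Each value above 15 is at least 16, contributing at least 16 − 0 = 16 above the floor 0.
The sum exceeds the floor total 0 by 64, so at most ⌊64/16⌋ = 4 exceed 15, and at least 7 are ≤ 15.
Exactly 7 works: 7 values at 0 and 4 at 16 total 64.

7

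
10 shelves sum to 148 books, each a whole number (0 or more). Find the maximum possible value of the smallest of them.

14

If every one of the 10 were at least 15, the total would be at least 10 × 15 = 150 > 148.
Equality holds with 2 values of 14 and 8 values of 15.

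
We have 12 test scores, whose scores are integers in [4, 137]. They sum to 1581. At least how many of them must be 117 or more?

9

Suppose at most 12 − j of them reach 117; then j values are ≤ 116 and the rest ≤ 137.
The total is then ≤ 116·j + 137·(12 − j) = 1644 − 21j. For this to be ≥ 1581 we need j ≤ 3, so at least 12 − 3 = 9 must reach 117.
Exactly 9 works: 9 values at 137 and 3 at 116 total 1581.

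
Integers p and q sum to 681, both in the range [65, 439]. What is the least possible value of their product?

106238

For a fixed sum, pq is smallest when p and q are as far apart as possible.
At the endpoint p = 242, q = 681 − 242 = 439, so pq = 242 × 439 = 106238.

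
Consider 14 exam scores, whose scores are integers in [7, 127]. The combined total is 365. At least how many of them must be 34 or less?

5

If only k of them are at most 34, the other 14 − k are at least 35, so the total is at least (14 − k)·35 + k·7.
This is ≤ 365, so (14 − k)·35 + 7k ≤ 365, which gives k ≥ 5.
Exactly 5 works: 5 values at 7 and 9 at 35 total 350; raise one of the low values by 15 (still ≤ 34) to hit 365.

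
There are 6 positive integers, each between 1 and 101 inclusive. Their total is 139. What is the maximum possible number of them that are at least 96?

Suppose k of them are at least 96. Those contribute at least 96 each and the other 6 − k at least 1 each.
So the total is at least 96k + 1(6 − k) = 6 + 95k. This must be ≤ 139, giving k ≤ 1.
k = 1 is achieved by 1 value at 96 and 5 at 1, total 101; add 38 to one value (staying below 96) to reach 139.

1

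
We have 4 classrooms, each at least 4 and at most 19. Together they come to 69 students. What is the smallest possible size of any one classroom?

12

Minimizing one value means maximizing the remaining 3.
The other 3 contribute at most 3 × 19 = 57, leaving at least 69 − 57 = 12.
Since 12 ≥ 4, this is achievable: one at 12 and 3 at 19.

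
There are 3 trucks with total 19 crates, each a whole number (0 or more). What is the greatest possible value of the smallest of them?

6

The average is 19/3 < 7, so some value is ≤ 6.
Achievable: 2 of them at 6 and 1 at 7 total 19.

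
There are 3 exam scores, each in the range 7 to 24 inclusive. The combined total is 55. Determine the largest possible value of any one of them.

24

To make one score as large as possible, make the other 2 as small as possible.
The other 2 contribute at least 2 × 7 = 14, leaving at most 55 − 14 = 41.
But each score is capped at 24, so the maximum is 24.
Achievable: one at 24 and the other 2 totalling 31, which fits since 2 × 7 ≤ 31 ≤ 2 × 24.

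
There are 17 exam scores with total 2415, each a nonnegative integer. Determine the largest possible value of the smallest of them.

142

If every one of the 17 were at least 143, the total would be at least 17 × 143 = 2431 > 2415.
Taking 16 copies of 142 and 1 copy of 143 gives exactly 2415, so 142 is attained.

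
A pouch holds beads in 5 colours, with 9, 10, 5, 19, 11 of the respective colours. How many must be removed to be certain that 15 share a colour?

In the worst case you take as many as possible of each colour without reaching 15: 9 + 10 + 5 + 14 + 11 = 49.
The next one must give 15 of some colour, so 49 + 1 = 50.

50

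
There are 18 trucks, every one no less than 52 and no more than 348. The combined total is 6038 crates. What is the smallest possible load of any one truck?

122

To make one truck as small as possible, make the other 17 as large as possible.
The other 17 contribute at most 17 × 348 = 5916, leaving at least 6038 − 5916 = 122.
Since 122 ≥ 52, this is achievable: one at 122 and 17 at 348.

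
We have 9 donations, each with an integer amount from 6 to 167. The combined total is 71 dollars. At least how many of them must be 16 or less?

Each value above 16 is at least 17, contributing at least 17 − 6 = 11 above the floor 6.
The sum exceeds the floor total 54 by 17, so at most ⌊17/11⌋ = 1 exceed 16, and at least 8 are ≤ 16.
Exactly 8 works: 8 values at 6 and 1 at 17 total 65; raise one of the low values by 6 (still ≤ 16) to hit 71.

8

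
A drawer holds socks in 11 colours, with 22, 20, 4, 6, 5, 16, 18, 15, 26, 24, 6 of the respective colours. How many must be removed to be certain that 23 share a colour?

In the worst case you take as many as possible of each colour without reaching 23: 22 + 20 + 4 + 6 + 5 + 16 + 18 + 15 + 22 + 22 + 6 = 156.
The next one must give 23 of some colour, so 156 + 1 = 157.

157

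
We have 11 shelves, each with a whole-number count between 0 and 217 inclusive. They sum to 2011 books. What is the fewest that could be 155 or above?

Suppose at most 11 − j of them reach 155; then j values are ≤ 154 and the rest ≤ 217.
The total is then ≤ 154·j + 217·(11 − j) = 2387 − 63j. For this to be ≥ 2011 we need j ≤ 5, so at least 11 − 5 = 6 must reach 155.
Exactly 6 works: 6 values at 217 and 5 at 154 total 2072; lower one of the high values by 61 (still ≥ 155) to hit 2011.

6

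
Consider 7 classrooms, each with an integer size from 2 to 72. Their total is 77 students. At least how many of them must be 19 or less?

Let j be the number exceeding 19. Then the total is ≥ 20·j + 2·(7 − j) = 14 + 18j.
So 18j ≤ 63 and j ≤ 3; hence at least 7 − 3 = 4 are ≤ 19.
Exactly 4 works: 4 values at 2 and 3 at 20 total 68; raise one of the low values by 9 (still ≤ 19) to hit 77.

4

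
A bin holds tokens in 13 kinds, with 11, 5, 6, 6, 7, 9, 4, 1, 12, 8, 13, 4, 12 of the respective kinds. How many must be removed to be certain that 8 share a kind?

76

In the worst case you take as many as possible of each kind without reaching 8: 7 + 5 + 6 + 6 + 7 + 7 + 4 + 1 + 7 + 7 + 7 + 4 + 7 = 75.
The next one must give 8 of some kind, so 75 + 1 = 76.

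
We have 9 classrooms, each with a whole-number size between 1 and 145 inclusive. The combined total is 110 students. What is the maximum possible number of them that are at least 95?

With k values at 95 or above and the rest at least 1, the sum is at least 9 + 94k.
Since the sum is 110, we need 94k ≤ 101, i.e. k ≤ 1.
k = 1 is achieved by 1 value at 95 and 8 at 1, total 103; add 7 to one value (staying below 95) to reach 110.

1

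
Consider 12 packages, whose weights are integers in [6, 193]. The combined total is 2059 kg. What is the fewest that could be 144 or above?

7

If only k of them are at least 144, the other 12 − k are at most 143, so the total is at most k·193 + (12 − k)·143.
This must reach 2059, so k·193 + (12 − k)·143 ≥ 2059, giving k ≥ 7.
Exactly 7 works: 7 values at 193 and 5 at 143 total 2066; lower one of the high values by 7 (still ≥ 144) to hit 2059.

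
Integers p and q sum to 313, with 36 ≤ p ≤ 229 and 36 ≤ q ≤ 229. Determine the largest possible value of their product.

For a fixed sum, the product pq is largest when p and q are as close as possible.
Taking p = 156 and q = 157 (both in [36, 229]) gives pq = 24492.

24492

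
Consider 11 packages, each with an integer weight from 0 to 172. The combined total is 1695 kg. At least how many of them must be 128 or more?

If only k of them are at least 128, the other 11 − k are at most 127, so the total is at most k·172 + (11 − k)·127.
This must reach 1695, so k·172 + (11 − k)·127 ≥ 1695, giving k ≥ 7.
Exactly 7 works: 7 values at 172 and 4 at 127 total 1712; lower one of the high values by 17 (still ≥ 128) to hit 1695.

7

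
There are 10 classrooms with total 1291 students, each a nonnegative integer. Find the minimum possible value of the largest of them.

The average is 1291/10 > 129, so not all 10 can be 129 or less; the largest is ≥ 130.
Taking 9 copies of 129 and 1 copy of 130 gives exactly 1291, so 130 is attained.

130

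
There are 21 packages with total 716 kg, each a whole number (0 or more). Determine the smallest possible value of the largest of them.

35

Some value must be at least ⌈716/21⌉ = 35, since 21 × 34 = 714 < 716.
Taking 19 copies of 34 and 2 copies of 35 gives exactly 716, so 35 is attained.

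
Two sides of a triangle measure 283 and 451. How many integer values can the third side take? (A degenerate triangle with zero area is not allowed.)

The triangle inequality gives |283 − 451| < c < 283 + 451, i.e. 168 < c < 734.
So c can be any integer from 169 to 733: 565 values.

565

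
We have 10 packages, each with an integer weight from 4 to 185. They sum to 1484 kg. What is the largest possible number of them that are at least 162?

With k values at 162 or above and the rest at least 4, the sum is at least 40 + 158k.
Since the sum is 1484, we need 158k ≤ 1444, i.e. k ≤ 9.
k = 9 is achieved by 9 values at 162 and 1 at 4, total 1462; add 22 to one value (staying below 162) to reach 1484.

9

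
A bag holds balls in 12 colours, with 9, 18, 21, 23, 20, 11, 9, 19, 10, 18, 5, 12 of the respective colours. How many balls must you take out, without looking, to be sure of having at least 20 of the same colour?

In the worst case you take as many as possible of each colour without reaching 20: 9 + 18 + 19 + 19 + 19 + 11 + 9 + 19 + 10 + 18 + 5 + 12 = 168.
The next one must give 20 of some colour, so 168 + 1 = 169.

169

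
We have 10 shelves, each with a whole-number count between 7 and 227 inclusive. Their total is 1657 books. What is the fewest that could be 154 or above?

2

Each value short of 154 is at most 153, costing at least 227 − 153 = 74 against the maximum total of 2270.
We can afford to lose at most 2270 − 1657 = 613, so at most ⌊613/74⌋ = 8 fall short, and at least 2 are ≥ 154.
Exactly 2 works: 2 values at 227 and 8 at 153 total 1678; lower one of the high values by 21 (still ≥ 154) to hit 1657.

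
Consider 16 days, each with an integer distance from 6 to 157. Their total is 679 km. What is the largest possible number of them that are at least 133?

4

With k values at 133 or above and the rest at least 6, the sum is at least 96 + 127k.
Since the sum is 679, we need 127k ≤ 583, i.e. k ≤ 4.
k = 4 is achieved by 4 values at 133 and 12 at 6, total 604; add 75 to one value (staying below 133) to reach 679.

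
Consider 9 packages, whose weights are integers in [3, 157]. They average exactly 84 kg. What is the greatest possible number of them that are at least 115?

The total is 9 × 84 = 756.
With k values at 115 or above and the rest at least 3, the sum is at least 27 + 112k.
Since the sum is 756, we need 112k ≤ 729, i.e. k ≤ 6.
k = 6 is achieved by 6 values at 115 and 3 at 3, total 699; add 57 to one value (staying below 115) to reach 756.

6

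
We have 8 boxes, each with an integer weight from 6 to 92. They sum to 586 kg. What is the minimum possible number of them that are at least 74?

1

If only k of them are at least 74, the other 8 − k are at most 73, so the total is at most k·92 + (8 − k)·73.
This must reach 586, so k·92 + (8 − k)·73 ≥ 586, giving k ≥ 1.
Exactly 1 works: 1 value at 92 and 7 at 73 total 603; lower one of the high values by 17 (still ≥ 74) to hit 586.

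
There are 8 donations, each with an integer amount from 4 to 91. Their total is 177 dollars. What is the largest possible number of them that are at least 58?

With k values at 58 or above and the rest at least 4, the sum is at least 32 + 54k.
Since the sum is 177, we need 54k ≤ 145, i.e. k ≤ 2.
k = 2 is achieved by 2 values at 58 and 6 at 4, total 140; add 37 to one value (staying below 58) to reach 177.

2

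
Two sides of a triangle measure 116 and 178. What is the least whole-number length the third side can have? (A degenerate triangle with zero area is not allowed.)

The third side must exceed |116 − 178| = 62.
The smallest integer above 62 is 63.

63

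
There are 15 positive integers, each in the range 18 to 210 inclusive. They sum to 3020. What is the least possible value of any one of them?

80

Minimizing one value means maximizing the remaining 14.
The other 14 contribute at most 14 × 210 = 2940, leaving at least 3020 − 2940 = 80.
Since 80 ≥ 18, this is achievable: one at 80 and 14 at 210.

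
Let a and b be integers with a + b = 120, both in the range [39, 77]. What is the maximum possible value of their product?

For a fixed sum, the product ab is largest when a and b are as close as possible.
Taking a = 60 and b = 60 (both in [39, 77]) gives ab = 3600.

3600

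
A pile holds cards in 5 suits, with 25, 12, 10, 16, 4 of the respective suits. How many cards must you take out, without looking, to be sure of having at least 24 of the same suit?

In the worst case you take as many as possible of each suit without reaching 24: 23 + 12 + 10 + 16 + 4 = 65.
The next one must give 24 of some suit, so 65 + 1 = 66.

66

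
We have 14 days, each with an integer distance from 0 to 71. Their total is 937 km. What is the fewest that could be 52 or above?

Suppose at most 14 − j of them reach 52; then j values are ≤ 51 and the rest ≤ 71.
The total is then ≤ 51·j + 71·(14 − j) = 994 − 20j. For this to be ≥ 937 we need j ≤ 2, so at least 14 − 2 = 12 must reach 52.
Exactly 12 works: 12 values at 71 and 2 at 51 total 954; lower one of the high values by 17 (still ≥ 52) to hit 937.

12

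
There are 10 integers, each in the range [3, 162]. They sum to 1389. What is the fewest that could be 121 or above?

Each value short of 121 is at most 120, costing at least 162 − 120 = 42 against the maximum total of 1620.
We can afford to lose at most 1620 − 1389 = 231, so at most ⌊231/42⌋ = 5 fall short, and at least 5 are ≥ 121.
Exactly 5 works: 5 values at 162 and 5 at 120 total 1410; lower one of the high values by 21 (still ≥ 121) to hit 1389.

5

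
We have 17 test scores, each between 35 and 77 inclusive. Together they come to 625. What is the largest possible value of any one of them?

65

To make one score as large as possible, make the other 16 as small as possible.
The other 16 contribute at least 16 × 35 = 560, leaving at most 625 − 560 = 65.
Since 65 ≤ 77, this is achievable: one at 65 and 16 at 35.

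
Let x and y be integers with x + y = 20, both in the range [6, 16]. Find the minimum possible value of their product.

Since x + y is fixed, pushing one of them to its bound minimizes the product.
The extreme feasible split is x = 6, y = 14, giving xy = 84.

84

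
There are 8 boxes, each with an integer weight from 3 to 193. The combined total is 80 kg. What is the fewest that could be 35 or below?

Let j be the number exceeding 35. Then the total is ≥ 36·j + 3·(8 − j) = 24 + 33j.
So 33j ≤ 56 and j ≤ 1; hence at least 8 − 1 = 7 are ≤ 35.
Exactly 7 works: 7 values at 3 and 1 at 36 total 57; raise one of the low values by 23 (still ≤ 35) to hit 80.

7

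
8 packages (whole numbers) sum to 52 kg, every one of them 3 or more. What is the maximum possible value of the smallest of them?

6

The 8 values sum to 52, so their minimum is at most ⌊52/8⌋ = 6.
Achievable: 4 of them at 6 and 4 at 7 total 52.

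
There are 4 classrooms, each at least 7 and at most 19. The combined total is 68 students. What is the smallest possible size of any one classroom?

To make one classroom as small as possible, make the other 3 as large as possible.
The other 3 contribute at most 3 × 19 = 57, leaving at least 68 − 57 = 11.
Since 11 ≥ 7, this is achievable: one at 11 and 3 at 19.

11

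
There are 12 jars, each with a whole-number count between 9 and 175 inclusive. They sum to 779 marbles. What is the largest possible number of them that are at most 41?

9

Suppose k of them are at most 41. Those contribute at most 41 each and the rest at most 175 each.
So the total is at most 41k + 175(12 − k) = 2100 − 134k. This must still be ≥ 779, so k ≤ 9.
k = 9 is achieved by 9 values at 41 and 3 at 175, total 894; lower one of the 175's by 115 (still > 41) to reach 779.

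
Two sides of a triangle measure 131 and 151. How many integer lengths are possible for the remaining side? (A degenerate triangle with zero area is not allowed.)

The triangle inequality gives |131 − 151| < c < 131 + 151, i.e. 20 < c < 282.
So c can be any integer from 21 to 281: 261 values.

261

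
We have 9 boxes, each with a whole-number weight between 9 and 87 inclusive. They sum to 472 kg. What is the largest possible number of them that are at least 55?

8

With k values at 55 or above and the rest at least 9, the sum is at least 81 + 46k.
Since the sum is 472, we need 46k ≤ 391, i.e. k ≤ 8.
k = 8 is achieved by 8 values at 55 and 1 at 9, total 449; add 23 to one value (staying below 55) to reach 472.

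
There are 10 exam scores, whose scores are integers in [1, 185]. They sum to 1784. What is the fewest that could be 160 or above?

8

Each value short of 160 is at most 159, costing at least 185 − 159 = 26 against the maximum total of 1850.
We can afford to lose at most 1850 − 1784 = 66, so at most ⌊66/26⌋ = 2 fall short, and at least 8 are ≥ 160.
Exactly 8 works: 8 values at 185 and 2 at 159 total 1798; lower one of the high values by 14 (still ≥ 160) to hit 1784.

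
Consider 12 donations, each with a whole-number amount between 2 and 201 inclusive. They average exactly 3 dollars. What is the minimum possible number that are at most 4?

The total is 12 × 3 = 36.
Each value above 4 is at least 5, contributing at least 5 − 2 = 3 above the floor 2.
The sum exceeds the floor total 24 by 12, so at most ⌊12/3⌋ = 4 exceed 4, and at least 8 are ≤ 4.
Exactly 8 works: 8 values at 2 and 4 at 5 total 36.

8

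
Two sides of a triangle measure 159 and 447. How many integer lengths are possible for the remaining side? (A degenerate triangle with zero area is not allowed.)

317

The triangle inequality gives |159 − 447| < c < 159 + 447, i.e. 288 < c < 606.
So c can be any integer from 289 to 605: 317 values.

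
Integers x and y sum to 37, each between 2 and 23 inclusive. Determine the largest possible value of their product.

342

With x + y fixed, xy peaks when the two are closest together.
Taking x = 18 and y = 19 (both in [2, 23]) gives xy = 342.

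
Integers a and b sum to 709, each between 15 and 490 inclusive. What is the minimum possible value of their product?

Since a + b is fixed, pushing one of them to its bound minimizes the product.
The extreme feasible split is a = 219, b = 490, giving ab = 107310.

107310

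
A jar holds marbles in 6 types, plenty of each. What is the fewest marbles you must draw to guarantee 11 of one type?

In the worst case you draw 10 of each of the 6 types: 6 × 10 = 60.
One more forces 11 of some type, so 60 + 1 = 61.

61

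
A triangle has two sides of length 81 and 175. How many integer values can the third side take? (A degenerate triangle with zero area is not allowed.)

161

The triangle inequality gives |81 − 175| < c < 81 + 175, i.e. 94 < c < 256.
So c can be any integer from 95 to 255: 161 values.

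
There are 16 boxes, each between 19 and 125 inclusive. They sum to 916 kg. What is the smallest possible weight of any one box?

19

To make one box as small as possible, make the other 15 as large as possible.
The other 15 can take up 15 × 125 = 1875 ≥ 916 − 19, so one box can sit at its floor of 19.
Achievable: one at 19 and the other 15 totalling 897, which fits since 15 × 19 ≤ 897 ≤ 15 × 125.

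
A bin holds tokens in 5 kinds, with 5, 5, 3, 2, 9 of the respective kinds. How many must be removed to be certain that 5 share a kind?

In the worst case you take as many as possible of each kind without reaching 5: 4 + 4 + 3 + 2 + 4 = 17.
The next one must give 5 of some kind, so 17 + 1 = 18.

18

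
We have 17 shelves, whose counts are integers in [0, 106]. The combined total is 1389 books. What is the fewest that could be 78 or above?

3

Suppose at most 17 − j of them reach 78; then j values are ≤ 77 and the rest ≤ 106.
The total is then ≤ 77·j + 106·(17 − j) = 1802 − 29j. For this to be ≥ 1389 we need j ≤ 14, so at least 17 − 14 = 3 must reach 78.
Exactly 3 works: 3 values at 106 and 14 at 77 total 1396; lower one of the high values by 7 (still ≥ 78) to hit 1389.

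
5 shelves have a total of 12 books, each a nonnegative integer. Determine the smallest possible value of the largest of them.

The average is 12/5 > 2, so not all 5 can be 2 or less; the largest is ≥ 3.
Taking 3 copies of 2 and 2 copies of 3 gives exactly 12, so 3 is attained.

3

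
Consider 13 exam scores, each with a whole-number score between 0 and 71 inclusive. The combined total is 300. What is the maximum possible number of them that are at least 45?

6

With k values at 45 or above and the rest at least 0, the sum is at least 0 + 45k.
Since the sum is 300, we need 45k ≤ 300, i.e. k ≤ 6.
k = 6 is achieved by 6 values at 45 and 7 at 0, total 270; add 30 to one value (staying below 45) to reach 300.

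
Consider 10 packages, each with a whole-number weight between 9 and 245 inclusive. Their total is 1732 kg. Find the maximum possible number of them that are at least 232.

7

With k values at 232 or above and the rest at least 9, the sum is at least 90 + 223k.
Since the sum is 1732, we need 223k ≤ 1642, i.e. k ≤ 7.
k = 7 is achieved by 7 values at 232 and 3 at 9, total 1651; add 81 to one value (staying below 232) to reach 1732.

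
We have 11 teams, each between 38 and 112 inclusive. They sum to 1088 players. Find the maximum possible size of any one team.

112

To make one team as large as possible, make the other 10 as small as possible.
The other 10 contribute at least 10 × 38 = 380, leaving at most 1088 − 380 = 708.
But each team is capped at 112, so the maximum is 112.
Achievable: one at 112 and the other 10 totalling 976, which fits since 10 × 38 ≤ 976 ≤ 10 × 112.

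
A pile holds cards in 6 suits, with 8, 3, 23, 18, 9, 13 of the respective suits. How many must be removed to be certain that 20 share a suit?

In the worst case you take as many as possible of each suit without reaching 20: 8 + 3 + 19 + 18 + 9 + 13 = 70.
The next one must give 20 of some suit, so 70 + 1 = 71.

71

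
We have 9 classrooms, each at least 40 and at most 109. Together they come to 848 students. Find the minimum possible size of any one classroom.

40

To make one classroom as small as possible, make the other 8 as large as possible.
The other 8 can take up 8 × 109 = 872 ≥ 848 − 40, so one classroom can sit at its floor of 40.
Achievable: one at 40 and the other 8 totalling 808, which fits since 8 × 40 ≤ 808 ≤ 8 × 109.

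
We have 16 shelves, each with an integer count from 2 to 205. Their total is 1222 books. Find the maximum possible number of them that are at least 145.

If k of the values are ≥ 145, the total is ≥ 145k + 2(16 − k).
Setting 145k + 2(16 − k) ≤ 1222 gives 143k ≤ 1190, so k ≤ 8.
k = 8 is achieved by 8 values at 145 and 8 at 2, total 1176; add 46 to one value (staying below 145) to reach 1222.

8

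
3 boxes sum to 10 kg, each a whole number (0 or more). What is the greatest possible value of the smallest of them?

3

The 3 values sum to 10, so their minimum is at most ⌊10/3⌋ = 3.
Achievable: 2 of them at 3 and 1 at 4 total 10.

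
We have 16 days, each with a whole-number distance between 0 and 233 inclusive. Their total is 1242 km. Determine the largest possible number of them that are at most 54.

13

Suppose k of them are at most 54. Those contribute at most 54 each and the rest at most 233 each.
So the total is at most 54k + 233(16 − k) = 3728 − 179k. This must still be ≥ 1242, so k ≤ 13.
k = 13 is achieved by 13 values at 54 and 3 at 233, total 1401; lower one of the 233's by 159 (still > 54) to reach 1242.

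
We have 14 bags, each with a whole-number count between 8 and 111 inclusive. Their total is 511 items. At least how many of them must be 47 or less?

5

Let j be the number exceeding 47. Then the total is ≥ 48·j + 8·(14 − j) = 112 + 40j.
So 40j ≤ 399 and j ≤ 9; hence at least 14 − 9 = 5 are ≤ 47.
Exactly 5 works: 5 values at 8 and 9 at 48 total 472; raise one of the low values by 39 (still ≤ 47) to hit 511.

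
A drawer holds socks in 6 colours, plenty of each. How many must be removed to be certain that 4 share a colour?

19

You could draw 3 of every colour without reaching 4 of any — 18 in all.
One more forces 4 of some colour, so 18 + 1 = 19.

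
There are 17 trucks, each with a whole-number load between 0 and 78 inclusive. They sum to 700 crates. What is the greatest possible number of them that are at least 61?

If k of the values are ≥ 61, the total is ≥ 61k + 0(17 − k).
Setting 61k + 0(17 − k) ≤ 700 gives 61k ≤ 700, so k ≤ 11.
k = 11 is achieved by 11 values at 61 and 6 at 0, total 671; add 29 to one value (staying below 61) to reach 700.

11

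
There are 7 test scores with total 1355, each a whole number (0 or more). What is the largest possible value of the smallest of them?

193

The average is 1355/7 < 194, so some value is ≤ 193.
Taking 3 copies of 193 and 4 copies of 194 gives exactly 1355, so 193 is attained.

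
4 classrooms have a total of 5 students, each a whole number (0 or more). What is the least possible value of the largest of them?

Some value must be at least ⌈5/4⌉ = 2, since 4 × 1 = 4 < 5.
Equality holds with 1 value of 2 and 3 values of 1.

2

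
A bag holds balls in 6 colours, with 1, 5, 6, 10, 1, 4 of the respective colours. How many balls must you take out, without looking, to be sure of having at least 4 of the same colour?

In the worst case you take as many as possible of each colour without reaching 4: 1 + 3 + 3 + 3 + 1 + 3 = 14.
The next one must give 4 of some colour, so 14 + 1 = 15.

15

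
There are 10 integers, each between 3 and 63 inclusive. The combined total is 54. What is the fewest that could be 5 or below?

2

Each value above 5 is at least 6, contributing at least 6 − 3 = 3 above the floor 3.
The sum exceeds the floor total 30 by 24, so at most ⌊24/3⌋ = 8 exceed 5, and at least 2 are ≤ 5.
Exactly 2 works: 2 values at 3 and 8 at 6 total 54.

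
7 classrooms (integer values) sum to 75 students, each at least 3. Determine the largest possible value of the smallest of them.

The average is 75/7 < 11, so some value is ≤ 10.
Taking 2 copies of 10 and 5 copies of 11 gives exactly 75, so 10 is attained.

10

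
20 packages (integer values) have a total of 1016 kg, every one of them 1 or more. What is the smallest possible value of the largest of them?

The average is 1016/20 > 50, so not all 20 can be 50 or less; the largest is ≥ 51.
Taking 4 copies of 50 and 16 copies of 51 gives exactly 1016, so 51 is attained.

51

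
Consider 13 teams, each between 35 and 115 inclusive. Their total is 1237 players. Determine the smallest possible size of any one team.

To make one team as small as possible, make the other 12 as large as possible.
The other 12 can take up 12 × 115 = 1380 ≥ 1237 − 35, so one team can sit at its floor of 35.
Achievable: one at 35 and the other 12 totalling 1202, which fits since 12 × 35 ≤ 1202 ≤ 12 × 115.

35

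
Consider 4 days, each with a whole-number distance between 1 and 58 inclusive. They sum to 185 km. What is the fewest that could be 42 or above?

2

Each value short of 42 is at most 41, costing at least 58 − 41 = 17 against the maximum total of 232.
We can afford to lose at most 232 − 185 = 47, so at most ⌊47/17⌋ = 2 fall short, and at least 2 are ≥ 42.
Exactly 2 works: 2 values at 58 and 2 at 41 total 198; lower one of the high values by 13 (still ≥ 42) to hit 185.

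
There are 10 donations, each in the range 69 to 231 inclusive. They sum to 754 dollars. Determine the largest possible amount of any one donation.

To make one donation as large as possible, make the other 9 as small as possible.
The other 9 contribute at least 9 × 69 = 621, leaving at most 754 − 621 = 133.
Since 133 ≤ 231, this is achievable: one at 133 and 9 at 69.

133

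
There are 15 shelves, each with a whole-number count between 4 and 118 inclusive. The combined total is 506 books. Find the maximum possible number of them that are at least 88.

5

Suppose k of them are at least 88. Those contribute at least 88 each and the other 15 − k at least 4 each.
So the total is at least 88k + 4(15 − k) = 60 + 84k. This must be ≤ 506, giving k ≤ 5.
k = 5 is achieved by 5 values at 88 and 10 at 4, total 480; add 26 to one value (staying below 88) to reach 506.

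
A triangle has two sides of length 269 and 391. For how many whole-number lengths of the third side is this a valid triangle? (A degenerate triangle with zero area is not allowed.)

The triangle inequality gives |269 − 391| < c < 269 + 391, i.e. 122 < c < 660.
So c can be any integer from 123 to 659: 537 values.

537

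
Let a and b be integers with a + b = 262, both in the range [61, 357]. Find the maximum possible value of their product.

With a + b fixed, ab peaks when the two are closest together.
Taking a = 131 and b = 131 (both in [61, 357]) gives ab = 17161.

17161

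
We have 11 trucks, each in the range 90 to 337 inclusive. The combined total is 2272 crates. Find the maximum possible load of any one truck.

To make one truck as large as possible, make the other 10 as small as possible.
The other 10 contribute at least 10 × 90 = 900, leaving at most 2272 − 900 = 1372.
But each truck is capped at 337, so the maximum is 337.
Achievable: one at 337 and the other 10 totalling 1935, which fits since 10 × 90 ≤ 1935 ≤ 10 × 337.

337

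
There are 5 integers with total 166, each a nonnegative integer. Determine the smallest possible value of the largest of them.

Some value must be at least ⌈166/5⌉ = 34, since 5 × 33 = 165 < 166.
Equality holds with 1 value of 34 and 4 values of 33.

34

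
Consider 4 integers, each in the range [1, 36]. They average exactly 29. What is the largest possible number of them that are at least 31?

3

The total is 4 × 29 = 116.
With k values at 31 or above and the rest at least 1, the sum is at least 4 + 30k.
Since the sum is 116, we need 30k ≤ 112, i.e. k ≤ 3.
k = 3 is achieved by 3 values at 31 and 1 at 1, total 94; add 22 to one value (staying below 31) to reach 116.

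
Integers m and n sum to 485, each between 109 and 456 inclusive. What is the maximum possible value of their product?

mn = m(485 − m) is maximized when m is as near 485/2 as the bounds allow.
Taking m = 242 and n = 243 (both in [109, 456]) gives mn = 58806.

58806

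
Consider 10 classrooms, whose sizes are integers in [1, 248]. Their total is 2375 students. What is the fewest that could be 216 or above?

7

If only k of them are at least 216, the other 10 − k are at most 215, so the total is at most k·248 + (10 − k)·215.
This must reach 2375, so k·248 + (10 − k)·215 ≥ 2375, giving k ≥ 7.
Exactly 7 works: 7 values at 248 and 3 at 215 total 2381; lower one of the high values by 6 (still ≥ 216) to hit 2375.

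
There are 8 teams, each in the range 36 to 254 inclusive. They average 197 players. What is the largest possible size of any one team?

To make one team as large as possible, make the other 7 as small as possible.
The total is 8 × 197 = 1576.
The other 7 contribute at least 7 × 36 = 252, leaving at most 1576 − 252 = 1324.
But each team is capped at 254, so the maximum is 254.
Achievable: one at 254 and the other 7 totalling 1322, which fits since 7 × 36 ≤ 1322 ≤ 7 × 254.

254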